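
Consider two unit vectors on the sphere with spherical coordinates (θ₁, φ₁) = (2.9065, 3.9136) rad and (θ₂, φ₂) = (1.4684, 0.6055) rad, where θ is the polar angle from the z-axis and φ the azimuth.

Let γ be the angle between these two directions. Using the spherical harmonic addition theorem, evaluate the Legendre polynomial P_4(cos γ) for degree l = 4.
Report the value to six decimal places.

Expand P_4 via completeness: Σ_{m} conj(Y_{4,m}) at Ω₁ times Y_{4,m} at Ω₂ —
  m=-4: -0.00130 + 0.00007j × -0.32590 - 0.28560j = 0.00044 + 0.00035j  (running Σ = 0.00044 + 0.00035j)
  m=-3: -0.01043 + 0.01131j × -0.03063 - 0.12216j = 0.00170 + 0.00093j  (running Σ = 0.00214 + 0.00128j)
  m=-2: 0.00273 + 0.10197j × -0.10803 + 0.28717j = -0.02958 - 0.01023j  (running Σ = -0.02743 - 0.00895j)
  m=-1: 0.27798 + 0.27063j × -0.11576 + 0.08014j = -0.05387 - 0.00905j  (running Σ = -0.08130 - 0.01801j)
  m=0: 0.62760 + 0.00000j × 0.28460 + 0.00000j = 0.17862 + 0.00000j  (running Σ = 0.09731 - 0.01801j)
  m=1: -0.27798 + 0.27063j × 0.11576 + 0.08014j = -0.05387 + 0.00905j  (running Σ = 0.04345 - 0.00895j)
  m=2: 0.00273 - 0.10197j × -0.10803 - 0.28717j = -0.02958 + 0.01023j  (running Σ = 0.01387 + 0.00128j)
  m=3: 0.01043 + 0.01131j × 0.03063 - 0.12216j = 0.00170 - 0.00093j  (running Σ = 0.01557 + 0.00035j)
  m=4: -0.00130 - 0.00007j × -0.32590 + 0.28560j = 0.00044 - 0.00035j  (running Σ = 0.01601 + 0.00000j)
Σ over m = 0.01601 + 0.00000j; ×(4π/9) → 0.02236 + 0.00000j. Real part: 0.022356

0.022356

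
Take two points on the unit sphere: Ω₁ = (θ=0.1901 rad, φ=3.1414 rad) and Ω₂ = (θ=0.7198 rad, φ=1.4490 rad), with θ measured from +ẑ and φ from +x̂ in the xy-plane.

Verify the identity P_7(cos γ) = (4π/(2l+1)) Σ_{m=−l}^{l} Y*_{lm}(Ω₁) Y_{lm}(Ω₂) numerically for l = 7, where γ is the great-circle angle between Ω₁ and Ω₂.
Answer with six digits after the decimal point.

0.070178

Expand P_7 via completeness: Σ_{m} conj(Y_{7,m}) at Ω₁ times Y_{7,m} at Ω₂ —
  [-7]  conj(Y_{7,-7})(Ω₁) = -0.000004+0.000000i ; Y_{7,-7}(Ω₂) = -0.020373+0.017805i ; Δ = +0.000000-0.000000i
  [-6]  conj(Y_{7,-6})(Ω₁) = +0.000084-0.000000i ; Y_{7,-6}(Ω₂) = -0.085989-0.077074i ; Δ = -0.000007-0.000006i
  [-5]  conj(Y_{7,-5})(Ω₁) = -0.001020+0.000001i ; Y_{7,-5}(Ω₂) = +0.165958-0.237965i ; Δ = -0.000169+0.000243i
  [-4]  conj(Y_{7,-4})(Ω₁) = +0.008760-0.000007i ; Y_{7,-4}(Ω₂) = +0.400643+0.212252i ; Δ = +0.003511+0.001857i
  [-3]  conj(Y_{7,-3})(Ω₁) = -0.053985+0.000031i ; Y_{7,-3}(Ω₂) = -0.129091+0.337434i ; Δ = +0.006959-0.018221i
  [-2]  conj(Y_{7,-2})(Ω₁) = +0.229841-0.000089i ; Y_{7,-2}(Ω₂) = +0.073418+0.018246i ; Δ = +0.016876+0.004187i
  [-1]  conj(Y_{7,-1})(Ω₁) = -0.598231+0.000115i ; Y_{7,-1}(Ω₂) = -0.047944+0.391693i ; Δ = +0.028636-0.234328i
  [+0]  conj(Y_{7,0})(Ω₁) = +0.605197-0.000000i ; Y_{7,0}(Ω₂) = -0.046008+0.000000i ; Δ = -0.027844+0.000000i
  [+1]  conj(Y_{7,1})(Ω₁) = +0.598231+0.000115i ; Y_{7,1}(Ω₂) = +0.047944+0.391693i ; Δ = +0.028636+0.234328i
  [+2]  conj(Y_{7,2})(Ω₁) = +0.229841+0.000089i ; Y_{7,2}(Ω₂) = +0.073418-0.018246i ; Δ = +0.016876-0.004187i
  [+3]  conj(Y_{7,3})(Ω₁) = +0.053985+0.000031i ; Y_{7,3}(Ω₂) = +0.129091+0.337434i ; Δ = +0.006959+0.018221i
  [+4]  conj(Y_{7,4})(Ω₁) = +0.008760+0.000007i ; Y_{7,4}(Ω₂) = +0.400643-0.212252i ; Δ = +0.003511-0.001857i
  [+5]  conj(Y_{7,5})(Ω₁) = +0.001020+0.000001i ; Y_{7,5}(Ω₂) = -0.165958-0.237965i ; Δ = -0.000169-0.000243i
  [+6]  conj(Y_{7,6})(Ω₁) = +0.000084+0.000000i ; Y_{7,6}(Ω₂) = -0.085989+0.077074i ; Δ = -0.000007+0.000006i
  [+7]  conj(Y_{7,7})(Ω₁) = +0.000004+0.000000i ; Y_{7,7}(Ω₂) = +0.020373+0.017805i ; Δ = +0.000000+0.000000i
Σ over m = +0.083769+0.000000i; ×(4π/15) → +0.070178+0.000000i. Real part: 0.070178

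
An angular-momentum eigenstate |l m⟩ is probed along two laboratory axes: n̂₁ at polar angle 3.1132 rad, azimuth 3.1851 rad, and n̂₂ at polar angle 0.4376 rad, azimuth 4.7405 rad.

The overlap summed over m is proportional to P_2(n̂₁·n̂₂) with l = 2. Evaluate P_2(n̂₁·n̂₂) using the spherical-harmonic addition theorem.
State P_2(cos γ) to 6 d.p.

Term-by-term m-sum for l=2 (normalisation 4π/5 = 2.513274):
  m=-2: +0.000310+0.000027i × -0.069257+0.003898i = -0.000022-0.000001i  (running Σ = -0.000022-0.000001i)
  m=-1: +0.021902+0.000954i × +0.008335+0.296415i = -0.000100+0.006500i  (running Σ = -0.000122+0.006499i)
  m=0: +0.630021-0.000000i × +0.460871+0.000000i = +0.290358+0.000000i  (running Σ = +0.290236+0.006499i)
  m=1: -0.021902+0.000954i × -0.008335+0.296415i = -0.000100-0.006500i  (running Σ = +0.290136-0.000001i)
  m=2: +0.000310-0.000027i × -0.069257-0.003898i = -0.000022+0.000001i  (running Σ = +0.290115+0.000000i)
Accumulated sum +0.290115+0.000000i; after 4π/(2l+1) scaling, +0.729138+0.000000i ⇒ P_2 = 0.729138

0.729138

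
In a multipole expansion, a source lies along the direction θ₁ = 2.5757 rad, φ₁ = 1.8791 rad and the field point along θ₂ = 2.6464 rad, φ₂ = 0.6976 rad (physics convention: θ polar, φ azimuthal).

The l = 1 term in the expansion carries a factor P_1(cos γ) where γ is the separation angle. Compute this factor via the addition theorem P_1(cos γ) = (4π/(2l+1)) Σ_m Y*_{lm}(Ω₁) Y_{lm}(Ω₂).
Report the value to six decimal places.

Expand P_1 via completeness: Σ_{m} conj(Y_{1,m}) at Ω₁ times Y_{1,m} at Ω₂ —
  m=-1: Y*=-0.056211+0.176509i  Y=+0.125825-0.105465i  product +0.011543+0.028138i
  m=+0: Y*=-0.412434-0.000000i  Y=-0.429910+0.000000i  product +0.177310+0.000000i
  m=+1: Y*=+0.056211+0.176509i  Y=-0.125825-0.105465i  product +0.011543-0.028138i
Accumulated sum +0.200396+0.000000i; after 4π/(2l+1) scaling, +0.839415+0.000000i ⇒ P_1 = 0.839415

0.839415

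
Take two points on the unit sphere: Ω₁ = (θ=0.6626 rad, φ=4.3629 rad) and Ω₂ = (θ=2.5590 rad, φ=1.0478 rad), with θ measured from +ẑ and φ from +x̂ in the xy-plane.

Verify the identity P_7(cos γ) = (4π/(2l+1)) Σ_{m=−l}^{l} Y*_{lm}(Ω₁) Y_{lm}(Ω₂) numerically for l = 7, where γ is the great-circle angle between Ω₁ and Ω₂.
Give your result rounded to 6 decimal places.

-0.780804

Addition theorem: P_7(cos γ) = (4π/15) Σ_m Y*_{lm}(Ω₁) Y_{lm}(Ω₂), m = −7…7:
  [-7]  conj(Y_{7,-7})(Ω₁) = 0.01068 - 0.01280j ; Y_{7,-7}(Ω₂) = 0.00379 - 0.00662j ; Δ = -0.00004 - 0.00012j
  [-6]  conj(Y_{7,-6})(Ω₁) = 0.04015 + 0.06913j ; Y_{7,-6}(Ω₂) = -0.04334 + 0.00016j ; Δ = -0.00175 - 0.00299j
  [-5]  conj(Y_{7,-5})(Ω₁) = -0.22532 + 0.04022j ; Y_{7,-5}(Ω₂) = 0.07498 + 0.12898j ; Δ = -0.02208 - 0.02605j
  [-4]  conj(Y_{7,-4})(Ω₁) = 0.07240 - 0.41468j ; Y_{7,-4}(Ω₂) = 0.16957 - 0.29534j ; Δ = -0.11019 - 0.09170j
  [-3]  conj(Y_{7,-3})(Ω₁) = 0.38446 + 0.22132j ; Y_{7,-3}(Ω₂) = -0.48842 + 0.00088j ; Δ = -0.18797 - 0.10776j
  [-2]  conj(Y_{7,-2})(Ω₁) = -0.06700 + 0.05632j ; Y_{7,-2}(Ω₂) = 0.15509 + 0.26788j ; Δ = -0.02548 - 0.00921j
  [-1]  conj(Y_{7,-1})(Ω₁) = 0.12526 + 0.34369j ; Y_{7,-1}(Ω₂) = -0.10702 + 0.18562j ; Δ = -0.07720 - 0.01353j
  [+0]  conj(Y_{7,0})(Ω₁) = -0.21125 + 0.00000j ; Y_{7,0}(Ω₂) = 0.39087 + 0.00000j ; Δ = -0.08257 + 0.00000j
  [+1]  conj(Y_{7,1})(Ω₁) = -0.12526 + 0.34369j ; Y_{7,1}(Ω₂) = 0.10702 + 0.18562j ; Δ = -0.07720 + 0.01353j
  [+2]  conj(Y_{7,2})(Ω₁) = -0.06700 - 0.05632j ; Y_{7,2}(Ω₂) = 0.15509 - 0.26788j ; Δ = -0.02548 + 0.00921j
  [+3]  conj(Y_{7,3})(Ω₁) = -0.38446 + 0.22132j ; Y_{7,3}(Ω₂) = 0.48842 + 0.00088j ; Δ = -0.18797 + 0.10776j
  [+4]  conj(Y_{7,4})(Ω₁) = 0.07240 + 0.41468j ; Y_{7,4}(Ω₂) = 0.16957 + 0.29534j ; Δ = -0.11019 + 0.09170j
  [+5]  conj(Y_{7,5})(Ω₁) = 0.22532 + 0.04022j ; Y_{7,5}(Ω₂) = -0.07498 + 0.12898j ; Δ = -0.02208 + 0.02605j
  [+6]  conj(Y_{7,6})(Ω₁) = 0.04015 - 0.06913j ; Y_{7,6}(Ω₂) = -0.04334 - 0.00016j ; Δ = -0.00175 + 0.00299j
  [+7]  conj(Y_{7,7})(Ω₁) = -0.01068 - 0.01280j ; Y_{7,7}(Ω₂) = -0.00379 - 0.00662j ; Δ = -0.00004 + 0.00012j
Σ over m = -0.93202 - 0.00000j; ×(4π/15) → -0.78080 - 0.00000j. Real part: -0.780804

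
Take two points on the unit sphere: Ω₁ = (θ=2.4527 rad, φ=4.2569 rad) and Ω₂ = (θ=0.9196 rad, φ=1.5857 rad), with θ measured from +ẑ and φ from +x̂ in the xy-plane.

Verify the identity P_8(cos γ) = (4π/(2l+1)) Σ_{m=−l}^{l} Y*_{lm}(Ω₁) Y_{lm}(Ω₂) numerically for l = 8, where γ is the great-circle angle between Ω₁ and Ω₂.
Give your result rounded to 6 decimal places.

-0.378800

Expand P_8 via completeness: Σ_{m} conj(Y_{8,m}) at Ω₁ times Y_{8,m} at Ω₂ —
  [-8]  conj(Y_{8,-8})(Ω₁) = (-0.012046, 0.006617) ; Y_{8,-8}(Ω₂) = (0.081956, -0.009818) ; Δ = (-0.000922, 0.000661)
  [-7]  conj(Y_{8,-7})(Ω₁) = (0.003125, 0.066684) ; Y_{8,-7}(Ω₂) = (0.026203, 0.250251) ; Δ = (-0.016606, 0.002529)
  [-6]  conj(Y_{8,-6})(Ω₁) = (0.180940, 0.078354) ; Y_{8,-6}(Ω₂) = (-0.428142, 0.038388) ; Δ = (-0.080476, -0.026601)
  [-5]  conj(Y_{8,-5})(Ω₁) = (0.294287, -0.251238) ; Y_{8,-5}(Ω₂) = (-0.029328, -0.392834) ; Δ = (-0.107326, -0.108238)
  [-4]  conj(Y_{8,-4})(Ω₁) = (-0.117905, -0.459531) ; Y_{8,-4}(Ω₂) = (0.029941, -0.001787) ; Δ = (-0.004351, -0.013548)
  [-3]  conj(Y_{8,-3})(Ω₁) = (-0.229898, -0.047640) ; Y_{8,-3}(Ω₂) = (-0.015336, -0.342776) ; Δ = (-0.012804, 0.079534)
  [-2]  conj(Y_{8,-2})(Ω₁) = (0.148198, -0.191023) ; Y_{8,-2}(Ω₂) = (0.221622, -0.006608) ; Δ = (0.031582, -0.043314)
  [-1]  conj(Y_{8,-1})(Ω₁) = (-0.162034, -0.330787) ; Y_{8,-1}(Ω₂) = (-0.003761, -0.252359) ; Δ = (-0.082868, 0.042135)
  [+0]  conj(Y_{8,0})(Ω₁) = (0.132958, -0.000000) ; Y_{8,0}(Ω₂) = (0.263955, 0.000000) ; Δ = (0.035095, 0.000000)
  [+1]  conj(Y_{8,1})(Ω₁) = (0.162034, -0.330787) ; Y_{8,1}(Ω₂) = (0.003761, -0.252359) ; Δ = (-0.082868, -0.042135)
  [+2]  conj(Y_{8,2})(Ω₁) = (0.148198, 0.191023) ; Y_{8,2}(Ω₂) = (0.221622, 0.006608) ; Δ = (0.031582, 0.043314)
  [+3]  conj(Y_{8,3})(Ω₁) = (0.229898, -0.047640) ; Y_{8,3}(Ω₂) = (0.015336, -0.342776) ; Δ = (-0.012804, -0.079534)
  [+4]  conj(Y_{8,4})(Ω₁) = (-0.117905, 0.459531) ; Y_{8,4}(Ω₂) = (0.029941, 0.001787) ; Δ = (-0.004351, 0.013548)
  [+5]  conj(Y_{8,5})(Ω₁) = (-0.294287, -0.251238) ; Y_{8,5}(Ω₂) = (0.029328, -0.392834) ; Δ = (-0.107326, 0.108238)
  [+6]  conj(Y_{8,6})(Ω₁) = (0.180940, -0.078354) ; Y_{8,6}(Ω₂) = (-0.428142, -0.038388) ; Δ = (-0.080476, 0.026601)
  [+7]  conj(Y_{8,7})(Ω₁) = (-0.003125, 0.066684) ; Y_{8,7}(Ω₂) = (-0.026203, 0.250251) ; Δ = (-0.016606, -0.002529)
  [+8]  conj(Y_{8,8})(Ω₁) = (-0.012046, -0.006617) ; Y_{8,8}(Ω₂) = (0.081956, 0.009818) ; Δ = (-0.000922, -0.000661)
Accumulated sum (-0.512447, 0.000000); after 4π/(2l+1) scaling, (-0.378800, 0.000000) ⇒ P_8 = -0.378800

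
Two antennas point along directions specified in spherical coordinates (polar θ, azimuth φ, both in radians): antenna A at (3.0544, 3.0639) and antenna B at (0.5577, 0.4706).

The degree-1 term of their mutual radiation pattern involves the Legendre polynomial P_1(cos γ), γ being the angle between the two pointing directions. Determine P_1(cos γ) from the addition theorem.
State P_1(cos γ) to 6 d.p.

Expand P_1 via completeness: Σ_{m} conj(Y_{1,m}) at Ω₁ times Y_{1,m} at Ω₂ —
  [-1]  conj(Y_{1,-1})(Ω₁) = -0.029996+0.002335i ; Y_{1,-1}(Ω₂) = +0.162972-0.082907i ; Δ = -0.004695+0.002867i
  [+0]  conj(Y_{1,0})(Ω₁) = -0.486746-0.000000i ; Y_{1,0}(Ω₂) = +0.414567+0.000000i ; Δ = -0.201789-0.000000i
  [+1]  conj(Y_{1,1})(Ω₁) = +0.029996+0.002335i ; Y_{1,1}(Ω₂) = -0.162972-0.082907i ; Δ = -0.004695-0.002867i
Σ over m = -0.211179+0.000000i; ×(4π/3) → -0.884583+0.000000i. Real part: -0.884583

-0.884583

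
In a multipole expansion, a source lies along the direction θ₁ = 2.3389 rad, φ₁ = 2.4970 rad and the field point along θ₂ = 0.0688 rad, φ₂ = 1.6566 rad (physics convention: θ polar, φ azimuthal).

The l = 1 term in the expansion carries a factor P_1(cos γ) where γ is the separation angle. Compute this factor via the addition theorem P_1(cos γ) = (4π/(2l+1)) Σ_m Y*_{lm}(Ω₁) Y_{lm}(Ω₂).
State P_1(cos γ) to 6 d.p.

-0.660142

Addition theorem: P_1(cos γ) = (4π/3) Σ_m Y*_{lm}(Ω₁) Y_{lm}(Ω₂), m = −1…1:
  [-1]  conj(Y_{1,-1})(Ω₁) = -0.198629+0.149311i ; Y_{1,-1}(Ω₂) = -0.002035-0.023664i ; Δ = +0.003938+0.004396i
  [+0]  conj(Y_{1,0})(Ω₁) = -0.339468-0.000000i ; Y_{1,0}(Ω₂) = +0.487447+0.000000i ; Δ = -0.165472-0.000000i
  [+1]  conj(Y_{1,1})(Ω₁) = +0.198629+0.149311i ; Y_{1,1}(Ω₂) = +0.002035-0.023664i ; Δ = +0.003938-0.004396i
Total Σ_m = -0.157597+0.000000i. Multiply by 4.188790: -0.660142+0.000000i. P_1(cos γ) = -0.660142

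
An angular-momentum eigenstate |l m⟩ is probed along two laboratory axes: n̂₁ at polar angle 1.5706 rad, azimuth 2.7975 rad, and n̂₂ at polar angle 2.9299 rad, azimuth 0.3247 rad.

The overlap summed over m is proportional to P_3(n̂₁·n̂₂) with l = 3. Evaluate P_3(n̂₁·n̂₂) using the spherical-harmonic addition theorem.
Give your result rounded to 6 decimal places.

0.236324

Expand P_3 via completeness: Σ_{m} conj(Y_{3,m}) at Ω₁ times Y_{3,m} at Ω₂ —
  m=-3: Y*=-0.21398 + 0.35817j  Y=0.00217 - 0.00320j  product 0.00068 + 0.00146j
  m=-2: Y*=0.00015 - 0.00013j  Y=-0.03513 + 0.02667j  product -0.00000 + 0.00001j
  m=-1: Y*=0.30424 - 0.10902j  Y=0.24322 - 0.08187j  product 0.06507 - 0.05142j
  m=+0: Y*=-0.00022 + 0.00000j  Y=-0.64915 + 0.00000j  product 0.00014 + 0.00000j
  m=+1: Y*=-0.30424 - 0.10902j  Y=-0.24322 - 0.08187j  product 0.06507 + 0.05142j
  m=+2: Y*=0.00015 + 0.00013j  Y=-0.03513 - 0.02667j  product -0.00000 - 0.00001j
  m=+3: Y*=0.21398 + 0.35817j  Y=-0.00217 - 0.00320j  product 0.00068 - 0.00146j
Σ over m = 0.13164 - 0.00000j; ×(4π/7) → 0.23632 - 0.00000j. Real part: 0.236324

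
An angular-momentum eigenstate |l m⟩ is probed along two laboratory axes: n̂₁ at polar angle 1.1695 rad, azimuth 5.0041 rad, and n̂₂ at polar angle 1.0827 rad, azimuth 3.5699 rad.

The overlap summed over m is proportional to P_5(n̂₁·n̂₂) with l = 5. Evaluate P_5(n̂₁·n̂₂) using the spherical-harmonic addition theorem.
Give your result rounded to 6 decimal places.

Term-by-term m-sum for l=5 (normalisation 4π/11 = 1.142397):
  [-5]  conj(Y_{5,-5})(Ω₁) = +0.304895-0.034366i ; Y_{5,-5}(Ω₂) = +0.134773+0.209922i ; Δ = +0.048306+0.059373i
  [-4]  conj(Y_{5,-4})(Ω₁) = +0.161823+0.378570i ; Y_{5,-4}(Ω₂) = -0.059456-0.414604i ; Δ = +0.147335-0.089601i
  [-3]  conj(Y_{5,-3})(Ω₁) = -0.077312+0.064548i ; Y_{5,-3}(Ω₂) = -0.065816+0.223921i ; Δ = -0.009365-0.021560i
  [-2]  conj(Y_{5,-2})(Ω₁) = +0.253886+0.167583i ; Y_{5,-2}(Ω₂) = -0.138179+0.159409i ; Δ = -0.061796+0.017315i
  [-1]  conj(Y_{5,-1})(Ω₁) = -0.054879+0.182760i ; Y_{5,-1}(Ω₂) = +0.273584-0.124911i ; Δ = +0.007815+0.056855i
  [+0]  conj(Y_{5,0})(Ω₁) = +0.264326-0.000000i ; Y_{5,0}(Ω₂) = +0.145500+0.000000i ; Δ = +0.038460+0.000000i
  [+1]  conj(Y_{5,1})(Ω₁) = +0.054879+0.182760i ; Y_{5,1}(Ω₂) = -0.273584-0.124911i ; Δ = +0.007815-0.056855i
  [+2]  conj(Y_{5,2})(Ω₁) = +0.253886-0.167583i ; Y_{5,2}(Ω₂) = -0.138179-0.159409i ; Δ = -0.061796-0.017315i
  [+3]  conj(Y_{5,3})(Ω₁) = +0.077312+0.064548i ; Y_{5,3}(Ω₂) = +0.065816+0.223921i ; Δ = -0.009365+0.021560i
  [+4]  conj(Y_{5,4})(Ω₁) = +0.161823-0.378570i ; Y_{5,4}(Ω₂) = -0.059456+0.414604i ; Δ = +0.147335+0.089601i
  [+5]  conj(Y_{5,5})(Ω₁) = -0.304895-0.034366i ; Y_{5,5}(Ω₂) = -0.134773+0.209922i ; Δ = +0.048306-0.059373i
Accumulated sum +0.303048+0.000000i; after 4π/(2l+1) scaling, +0.346202+0.000000i ⇒ P_5 = 0.346202

0.346202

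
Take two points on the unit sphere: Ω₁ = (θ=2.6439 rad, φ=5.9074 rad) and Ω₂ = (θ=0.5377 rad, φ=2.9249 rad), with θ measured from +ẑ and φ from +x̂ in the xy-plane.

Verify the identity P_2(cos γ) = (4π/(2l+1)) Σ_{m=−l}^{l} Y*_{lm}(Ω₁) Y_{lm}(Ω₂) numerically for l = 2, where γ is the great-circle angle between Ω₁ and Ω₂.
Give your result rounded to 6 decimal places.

Term-by-term m-sum for l=2 (normalisation 4π/5 = 2.513274):
  term(m=-2) = (0.008472, -0.002791)   from Y*(Ω₁)=(0.064320, -0.060110), Y(Ω₂)=(0.091956, 0.042550)
  term(m=-1) = (0.108741, -0.017447)   from Y*(Ω₁)=(-0.301458, 0.118935), Y(Ω₂)=(-0.331889, -0.073065)
  term(m=+0) = (0.158829, 0.000000)   from Y*(Ω₁)=(0.415140, -0.000000), Y(Ω₂)=(0.382592, 0.000000)
  term(m=+1) = (0.108741, 0.017447)   from Y*(Ω₁)=(0.301458, 0.118935), Y(Ω₂)=(0.331889, -0.073065)
  term(m=+2) = (0.008472, 0.002791)   from Y*(Ω₁)=(0.064320, 0.060110), Y(Ω₂)=(0.091956, -0.042550)
Total Σ_m = (0.393255, 0.000000). Multiply by 2.513274: (0.988359, 0.000000). P_2(cos γ) = 0.988359

0.988359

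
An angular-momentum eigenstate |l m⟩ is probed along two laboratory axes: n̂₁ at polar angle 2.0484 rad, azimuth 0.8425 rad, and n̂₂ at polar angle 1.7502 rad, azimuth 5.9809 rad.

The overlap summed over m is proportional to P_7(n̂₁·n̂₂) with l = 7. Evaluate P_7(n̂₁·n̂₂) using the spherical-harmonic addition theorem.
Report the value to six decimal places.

Expand P_7 via completeness: Σ_{m} conj(Y_{7,m}) at Ω₁ times Y_{7,m} at Ω₂ —
  m=-7: 0.20188 - 0.08197j × -0.23155 + 0.38176j = -0.01545 + 0.09605j  (running Σ = -0.01545 + 0.09605j)
  m=-6: -0.14175 + 0.39743j × 0.07288 - 0.29408j = 0.10655 + 0.07065j  (running Σ = 0.09109 + 0.16670j)
  m=-5: -0.16972 - 0.31075j × -0.01177 - 0.19798j = -0.05952 + 0.03726j  (running Σ = 0.03157 + 0.20396j)
  m=-4: -0.05178 - 0.01204j × 0.11231 + 0.29689j = -0.00224 - 0.01673j  (running Σ = 0.02933 + 0.18723j)
  m=-3: 0.28888 - 0.20367j × 0.06777 + 0.08661j = 0.03722 + 0.01122j  (running Σ = 0.06654 + 0.19845j)
  m=-2: -0.01201 + 0.10467j × -0.25891 - 0.17887j = 0.02183 - 0.02495j  (running Σ = 0.08837 + 0.17350j)
  m=-1: 0.20662 + 0.23168j × -0.07136 - 0.02225j = -0.00959 - 0.02113j  (running Σ = 0.07878 + 0.15237j)
  m=0: -0.14640 + 0.00000j × 0.31265 + 0.00000j = -0.04577 + 0.00000j  (running Σ = 0.03301 + 0.15237j)
  m=1: -0.20662 + 0.23168j × 0.07136 - 0.02225j = -0.00959 + 0.02113j  (running Σ = 0.02342 + 0.17350j)
  m=2: -0.01201 - 0.10467j × -0.25891 + 0.17887j = 0.02183 + 0.02495j  (running Σ = 0.04525 + 0.19845j)
  m=3: -0.28888 - 0.20367j × -0.06777 + 0.08661j = 0.03722 - 0.01122j  (running Σ = 0.08247 + 0.18723j)
  m=4: -0.05178 + 0.01204j × 0.11231 - 0.29689j = -0.00224 + 0.01673j  (running Σ = 0.08023 + 0.20396j)
  m=5: 0.16972 - 0.31075j × 0.01177 - 0.19798j = -0.05952 - 0.03726j  (running Σ = 0.02070 + 0.16670j)
  m=6: -0.14175 - 0.39743j × 0.07288 + 0.29408j = 0.10655 - 0.07065j  (running Σ = 0.12725 + 0.09605j)
  m=7: -0.20188 - 0.08197j × 0.23155 + 0.38176j = -0.01545 - 0.09605j  (running Σ = 0.11180 - 0.00000j)
Σ over m = 0.11180 - 0.00000j; ×(4π/15) → 0.09366 - 0.00000j. Real part: 0.093658

0.093658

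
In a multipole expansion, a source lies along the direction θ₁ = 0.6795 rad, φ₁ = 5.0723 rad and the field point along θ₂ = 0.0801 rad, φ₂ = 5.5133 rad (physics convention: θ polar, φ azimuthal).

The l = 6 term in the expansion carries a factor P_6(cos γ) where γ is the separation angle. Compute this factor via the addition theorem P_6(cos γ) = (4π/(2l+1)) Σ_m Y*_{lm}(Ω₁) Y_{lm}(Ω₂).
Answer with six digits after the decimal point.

Term-by-term m-sum for l=6 (normalisation 4π/13 = 0.966644):
  [-6]  conj(Y_{6,-6})(Ω₁) = +0.016518-0.024741i ; Y_{6,-6}(Ω₂) = -0.000000-0.000000i ; Δ = -0.000000-0.000000i
  [-5]  conj(Y_{6,-5})(Ω₁) = +0.124240+0.028927i ; Y_{6,-5}(Ω₂) = -0.000004-0.000004i ; Δ = -0.000000-0.000001i
  [-4]  conj(Y_{6,-4})(Ω₁) = +0.041154+0.311987i ; Y_{6,-4}(Ω₂) = -0.000145+0.000009i ; Δ = -0.000009-0.000045i
  [-3]  conj(Y_{6,-3})(Ω₁) = -0.405406+0.216793i ; Y_{6,-3}(Ω₂) = -0.001776+0.001950i ; Δ = +0.000297-0.001176i
  [-2]  conj(Y_{6,-2})(Ω₁) = -0.211907-0.185790i ; Y_{6,-2}(Ω₂) = +0.001015+0.032709i ; Δ = +0.005862-0.007120i
  [-1]  conj(Y_{6,-1})(Ω₁) = -0.075898+0.201694i ; Y_{6,-1}(Ω₂) = +0.183330+0.177728i ; Δ = -0.049761+0.023487i
  [+0]  conj(Y_{6,0})(Ω₁) = -0.357353-0.000000i ; Y_{6,0}(Ω₂) = +0.949714+0.000000i ; Δ = -0.339383-0.000000i
  [+1]  conj(Y_{6,1})(Ω₁) = +0.075898+0.201694i ; Y_{6,1}(Ω₂) = -0.183330+0.177728i ; Δ = -0.049761-0.023487i
  [+2]  conj(Y_{6,2})(Ω₁) = -0.211907+0.185790i ; Y_{6,2}(Ω₂) = +0.001015-0.032709i ; Δ = +0.005862+0.007120i
  [+3]  conj(Y_{6,3})(Ω₁) = +0.405406+0.216793i ; Y_{6,3}(Ω₂) = +0.001776+0.001950i ; Δ = +0.000297+0.001176i
  [+4]  conj(Y_{6,4})(Ω₁) = +0.041154-0.311987i ; Y_{6,4}(Ω₂) = -0.000145-0.000009i ; Δ = -0.000009+0.000045i
  [+5]  conj(Y_{6,5})(Ω₁) = -0.124240+0.028927i ; Y_{6,5}(Ω₂) = +0.000004-0.000004i ; Δ = -0.000000+0.000001i
  [+6]  conj(Y_{6,6})(Ω₁) = +0.016518+0.024741i ; Y_{6,6}(Ω₂) = -0.000000+0.000000i ; Δ = -0.000000+0.000000i
Total Σ_m = -0.426605-0.000000i. Multiply by 0.966644: -0.412375-0.000000i. P_6(cos γ) = -0.412375

-0.412375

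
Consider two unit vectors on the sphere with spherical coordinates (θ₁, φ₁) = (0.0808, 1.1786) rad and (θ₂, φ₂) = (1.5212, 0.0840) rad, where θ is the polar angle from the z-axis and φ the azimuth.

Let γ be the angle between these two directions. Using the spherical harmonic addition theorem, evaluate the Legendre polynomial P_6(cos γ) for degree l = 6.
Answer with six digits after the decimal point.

Term-by-term m-sum for l=6 (normalisation 4π/13 = 0.966644):
  m=-6: (0.000000, 0.000000) × (0.419905, -0.231581) = (0.000000, 0.000000)  (running Σ = (0.000000, 0.000000))
  m=-5: (0.000005, -0.000002) × (0.075288, -0.033622) = (0.000000, -0.000000)  (running Σ = (0.000000, -0.000000))
  m=-4: (0.000000, -0.000150) × (-0.326115, 0.113893) = (0.000017, 0.000049)  (running Σ = (0.000017, 0.000049))
  m=-3: (-0.002499, -0.001040) × (-0.092632, 0.023850) = (0.000256, 0.000037)  (running Σ = (0.000274, 0.000085))
  m=-2: (-0.023561, 0.023514) × (0.306213, -0.051933) = (-0.005994, 0.008424)  (running Σ = (-0.005720, 0.008509))
  m=-1: (0.098390, 0.237872) × (0.100141, -0.008432) = (0.011858, 0.022991)  (running Σ = (0.006139, 0.031500))
  m=0: (0.948551, -0.000000) × (-0.301562, 0.000000) = (-0.286047, 0.000000)  (running Σ = (-0.279908, 0.031500))
  m=1: (-0.098390, 0.237872) × (-0.100141, -0.008432) = (0.011858, -0.022991)  (running Σ = (-0.268050, 0.008509))
  m=2: (-0.023561, -0.023514) × (0.306213, 0.051933) = (-0.005994, -0.008424)  (running Σ = (-0.274043, 0.000085))
  m=3: (0.002499, -0.001040) × (0.092632, 0.023850) = (0.000256, -0.000037)  (running Σ = (-0.273787, 0.000049))
  m=4: (0.000000, 0.000150) × (-0.326115, -0.113893) = (0.000017, -0.000049)  (running Σ = (-0.273770, -0.000000))
  m=5: (-0.000005, -0.000002) × (-0.075288, -0.033622) = (0.000000, 0.000000)  (running Σ = (-0.273770, 0.000000))
  m=6: (0.000000, -0.000000) × (0.419905, 0.231581) = (0.000000, -0.000000)  (running Σ = (-0.273770, 0.000000))
Total Σ_m = (-0.273770, 0.000000). Multiply by 0.966644: (-0.264638, 0.000000). P_6(cos γ) = -0.264638

-0.264638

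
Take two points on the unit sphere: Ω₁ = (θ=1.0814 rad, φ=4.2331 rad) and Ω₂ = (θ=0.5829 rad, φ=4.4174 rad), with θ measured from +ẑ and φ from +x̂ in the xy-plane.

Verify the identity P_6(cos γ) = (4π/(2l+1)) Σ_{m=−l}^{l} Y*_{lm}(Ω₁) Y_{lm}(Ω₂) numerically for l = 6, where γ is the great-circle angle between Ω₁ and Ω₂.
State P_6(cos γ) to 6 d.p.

-0.363587

Summing Y*_{l m}(θ₁,φ₁)·Y_{l m}(θ₂,φ₂) over m ∈ [−6, 6]; prefactor 4π/(2·6+1) = 0.966644:
  m=-6: +0.220355+0.060004i × +0.002658-0.013172i = +0.001376-0.002743i  (running Σ = +0.001376-0.002743i)
  m=-5: -0.285719+0.309698i × -0.070277+0.006757i = +0.017987-0.023695i  (running Σ = +0.019363-0.026438i)
  m=-4: -0.105171-0.291408i × +0.083193+0.201906i = +0.050088-0.045478i  (running Σ = +0.069451-0.071916i)
  m=-3: -0.118771-0.015882i × +0.327593-0.268085i = -0.043166+0.026638i  (running Σ = +0.026284-0.045278i)
  m=-2: +0.199205-0.283677i × -0.367850-0.246284i = -0.143143+0.055289i  (running Σ = -0.116858+0.010011i)
  m=-1: +0.001423+0.002739i × -0.006705+0.022067i = -0.000070+0.000013i  (running Σ = -0.116928+0.010024i)
  m=0: +0.337773-0.000000i × -0.421220+0.000000i = -0.142277+0.000000i  (running Σ = -0.259205+0.010024i)
  m=1: -0.001423+0.002739i × +0.006705+0.022067i = -0.000070-0.000013i  (running Σ = -0.259275+0.010011i)
  m=2: +0.199205+0.283677i × -0.367850+0.246284i = -0.143143-0.055289i  (running Σ = -0.402418-0.045278i)
  m=3: +0.118771-0.015882i × -0.327593-0.268085i = -0.043166-0.026638i  (running Σ = -0.445584-0.071916i)
  m=4: -0.105171+0.291408i × +0.083193-0.201906i = +0.050088+0.045478i  (running Σ = -0.395496-0.026438i)
  m=5: +0.285719+0.309698i × +0.070277+0.006757i = +0.017987+0.023695i  (running Σ = -0.377510-0.002743i)
  m=6: +0.220355-0.060004i × +0.002658+0.013172i = +0.001376+0.002743i  (running Σ = -0.376133+0.000000i)
Σ over m = -0.376133+0.000000i; ×(4π/13) → -0.363587+0.000000i. Real part: -0.363587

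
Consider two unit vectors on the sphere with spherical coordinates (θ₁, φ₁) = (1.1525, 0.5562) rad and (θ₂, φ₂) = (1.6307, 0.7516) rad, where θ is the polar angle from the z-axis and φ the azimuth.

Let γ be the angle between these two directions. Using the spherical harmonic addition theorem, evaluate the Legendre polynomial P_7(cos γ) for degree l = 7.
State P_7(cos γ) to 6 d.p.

-0.411626

Addition theorem: P_7(cos γ) = (4π/15) Σ_m Y*_{lm}(Ω₁) Y_{lm}(Ω₂), m = −7…7:
  m=-7: (-0.194311, -0.181677) × (0.257600, 0.421279) = (0.026482, -0.128659)  (running Σ = (0.026482, -0.128659))
  m=-6: (-0.434018, -0.085997) × (0.022318, -0.108541) = (-0.019020, 0.045189)  (running Σ = (0.007462, -0.083470))
  m=-5: (-0.250462, 0.094444) × (0.282898, -0.200433) = (-0.051925, 0.076919)  (running Σ = (-0.044464, -0.006551))
  m=-4: (0.108105, -0.141030) × (-0.127652, -0.017364) = (-0.016249, 0.016126)  (running Σ = (-0.060712, 0.009575))
  m=-3: (0.032945, -0.335778) × (-0.192280, -0.235839) = (-0.085524, 0.056794)  (running Σ = (-0.146237, 0.066369))
  m=-2: (0.017449, 0.035361) × (-0.009209, 0.136025) = (-0.004971, 0.002048)  (running Σ = (-0.151207, 0.068417))
  m=-1: (0.283821, 0.176443) × (-0.210668, 0.196889) = (-0.094532, 0.018710)  (running Σ = (-0.245739, 0.087127))
  m=0: (0.000983, -0.000000) × (0.138502, 0.000000) = (0.000136, 0.000000)  (running Σ = (-0.245603, 0.087127))
  m=1: (-0.283821, 0.176443) × (0.210668, 0.196889) = (-0.094532, -0.018710)  (running Σ = (-0.340135, 0.068417))
  m=2: (0.017449, -0.035361) × (-0.009209, -0.136025) = (-0.004971, -0.002048)  (running Σ = (-0.345106, 0.066369))
  m=3: (-0.032945, -0.335778) × (0.192280, -0.235839) = (-0.085524, -0.056794)  (running Σ = (-0.430630, 0.009575))
  m=4: (0.108105, 0.141030) × (-0.127652, 0.017364) = (-0.016249, -0.016126)  (running Σ = (-0.446878, -0.006551))
  m=5: (0.250462, 0.094444) × (-0.282898, -0.200433) = (-0.051925, -0.076919)  (running Σ = (-0.498804, -0.083470))
  m=6: (-0.434018, 0.085997) × (0.022318, 0.108541) = (-0.019020, -0.045189)  (running Σ = (-0.517824, -0.128659))
  m=7: (0.194311, -0.181677) × (-0.257600, 0.421279) = (0.026482, 0.128659)  (running Σ = (-0.491342, 0.000000))
Total Σ_m = (-0.491342, 0.000000). Multiply by 0.837758: (-0.411626, 0.000000). P_7(cos γ) = -0.411626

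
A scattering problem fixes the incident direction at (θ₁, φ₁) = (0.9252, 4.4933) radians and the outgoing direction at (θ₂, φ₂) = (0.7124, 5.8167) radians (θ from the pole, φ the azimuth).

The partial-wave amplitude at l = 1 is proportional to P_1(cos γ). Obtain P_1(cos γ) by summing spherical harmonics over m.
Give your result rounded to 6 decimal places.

0.583196

Term-by-term m-sum for l=1 (normalisation 4π/3 = 4.188790):
  [-1]  conj(Y_{1,-1})(Ω₁) = (-0.059977, -0.269364) ; Y_{1,-1}(Ω₂) = (0.201704, 0.101568) ; Δ = (0.015261, -0.060423)
  [+0]  conj(Y_{1,0})(Ω₁) = (0.293980, -0.000000) ; Y_{1,0}(Ω₂) = (0.369772, 0.000000) ; Δ = (0.108706, 0.000000)
  [+1]  conj(Y_{1,1})(Ω₁) = (0.059977, -0.269364) ; Y_{1,1}(Ω₂) = (-0.201704, 0.101568) ; Δ = (0.015261, 0.060423)
Accumulated sum (0.139228, 0.000000); after 4π/(2l+1) scaling, (0.583196, 0.000000) ⇒ P_1 = 0.583196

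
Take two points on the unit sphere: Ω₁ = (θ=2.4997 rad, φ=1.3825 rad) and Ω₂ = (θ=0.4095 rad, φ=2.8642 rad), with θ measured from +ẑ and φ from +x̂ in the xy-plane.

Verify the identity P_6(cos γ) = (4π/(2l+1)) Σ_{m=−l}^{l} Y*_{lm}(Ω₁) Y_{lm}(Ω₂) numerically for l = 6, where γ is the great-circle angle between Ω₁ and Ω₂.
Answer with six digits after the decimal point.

Summing Y*_{l m}(θ₁,φ₁)·Y_{l m}(θ₂,φ₂) over m ∈ [−6, 6]; prefactor 4π/(2·6+1) = 0.966644:
  m=-6: -0.00950 + 0.02012j × -0.00018 + 0.00192j = -0.00004 - 0.00002j  (running Σ = -0.00004 - 0.00002j)
  m=-5: -0.08336 - 0.06069j × -0.00281 - 0.01510j = -0.00068 + 0.00143j  (running Σ = -0.00072 + 0.00141j)
  m=-4: 0.20257 - 0.18992j × 0.03294 + 0.06629j = 0.01926 + 0.00717j  (running Σ = 0.01854 + 0.00858j)
  m=-3: 0.24318 + 0.38370j × -0.15886 - 0.17446j = 0.02831 - 0.10338j  (running Σ = 0.04685 - 0.09480j)
  m=-2: -0.32942 + 0.13028j × 0.40464 + 0.25076j = -0.16597 - 0.02989j  (running Σ = -0.11911 - 0.12469j)
  m=-1: 0.02456 + 0.12891j × -0.45186 - 0.12866j = 0.00549 - 0.06141j  (running Σ = -0.11363 - 0.18610j)
  m=0: -0.39989 + 0.00000j × -0.13052 + 0.00000j = 0.05219 + 0.00000j  (running Σ = -0.06143 - 0.18610j)
  m=1: -0.02456 + 0.12891j × 0.45186 - 0.12866j = 0.00549 + 0.06141j  (running Σ = -0.05595 - 0.12469j)
  m=2: -0.32942 - 0.13028j × 0.40464 - 0.25076j = -0.16597 + 0.02989j  (running Σ = -0.22191 - 0.09480j)
  m=3: -0.24318 + 0.38370j × 0.15886 - 0.17446j = 0.02831 + 0.10338j  (running Σ = -0.19360 + 0.00858j)
  m=4: 0.20257 + 0.18992j × 0.03294 - 0.06629j = 0.01926 - 0.00717j  (running Σ = -0.17434 + 0.00141j)
  m=5: 0.08336 - 0.06069j × 0.00281 - 0.01510j = -0.00068 - 0.00143j  (running Σ = -0.17502 - 0.00002j)
  m=6: -0.00950 - 0.02012j × -0.00018 - 0.00192j = -0.00004 + 0.00002j  (running Σ = -0.17506 - 0.00000j)
Total Σ_m = -0.17506 - 0.00000j. Multiply by 0.966644: -0.16922 - 0.00000j. P_6(cos γ) = -0.169221

-0.169221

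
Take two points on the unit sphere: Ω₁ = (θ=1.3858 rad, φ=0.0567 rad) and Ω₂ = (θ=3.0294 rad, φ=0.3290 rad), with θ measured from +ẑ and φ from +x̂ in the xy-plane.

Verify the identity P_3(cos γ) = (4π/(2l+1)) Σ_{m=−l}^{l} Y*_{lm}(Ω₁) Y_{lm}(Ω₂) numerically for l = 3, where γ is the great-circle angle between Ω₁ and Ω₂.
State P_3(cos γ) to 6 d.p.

0.114059

Term-by-term m-sum for l=3 (normalisation 4π/7 = 1.795196):
  term(m=-3) = +0.000159-0.000169i   from Y*(Ω₁)=+0.390510+0.067074i, Y(Ω₂)=+0.000323-0.000489i
  term(m=-2) = -0.001978+0.001198i   from Y*(Ω₁)=+0.180460+0.020552i, Y(Ω₂)=-0.010072+0.007785i
  term(m=-1) = -0.036214+0.010112i   from Y*(Ω₁)=-0.263501-0.014957i, Y(Ω₂)=+0.134821-0.046029i
  term(m=+0) = +0.139601+0.000000i   from Y*(Ω₁)=-0.194317-0.000000i, Y(Ω₂)=-0.718420+0.000000i
  term(m=+1) = -0.036214-0.010112i   from Y*(Ω₁)=+0.263501-0.014957i, Y(Ω₂)=-0.134821-0.046029i
  term(m=+2) = -0.001978-0.001198i   from Y*(Ω₁)=+0.180460-0.020552i, Y(Ω₂)=-0.010072-0.007785i
  term(m=+3) = +0.000159+0.000169i   from Y*(Ω₁)=-0.390510+0.067074i, Y(Ω₂)=-0.000323-0.000489i
Total Σ_m = +0.063536+0.000000i. Multiply by 1.795196: +0.114059+0.000000i. P_3(cos γ) = 0.114059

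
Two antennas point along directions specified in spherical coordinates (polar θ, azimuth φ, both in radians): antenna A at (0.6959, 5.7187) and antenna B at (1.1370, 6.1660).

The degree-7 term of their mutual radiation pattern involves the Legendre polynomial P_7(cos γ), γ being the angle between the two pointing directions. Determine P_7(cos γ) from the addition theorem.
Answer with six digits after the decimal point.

-0.385781

Addition theorem: P_7(cos γ) = (4π/15) Σ_m Y*_{lm}(Ω₁) Y_{lm}(Ω₂), m = −7…7:
  term(m=-7) = -0.00563 - 0.00006j   from Y*(Ω₁)=-0.01535 + 0.01611j, Y(Ω₂)=0.17270 + 0.18520j
  term(m=-6) = -0.03924 - 0.01934j   from Y*(Ω₁)=-0.09669 + 0.02421j, Y(Ω₂)=0.33481 + 0.28379j
  term(m=-5) = -0.04781 - 0.06088j   from Y*(Ω₁)=-0.25114 - 0.08299j, Y(Ω₂)=0.24384 + 0.16183j
  term(m=-4) = 0.01412 + 0.06361j   from Y*(Ω₁)=-0.28104 - 0.34250j, Y(Ω₂)=-0.13120 - 0.06644j
  term(m=-3) = -0.03152 + 0.13528j   from Y*(Ω₁)=-0.04899 - 0.39743j, Y(Ω₂)=-0.32566 - 0.11945j
  term(m=-2) = -0.00001 + 0.00001j   from Y*(Ω₁)=-0.00378 + 0.00799j, Y(Ω₂)=0.00157 + 0.00037j
  term(m=-1) = -0.11783 + 0.05653j   from Y*(Ω₁)=-0.33041 + 0.20922j, Y(Ω₂)=0.33189 + 0.03907j
  term(m=+0) = -0.00463 + 0.00000j   from Y*(Ω₁)=-0.11645 + 0.00000j, Y(Ω₂)=0.03979 + 0.00000j
  term(m=+1) = -0.11783 - 0.05653j   from Y*(Ω₁)=0.33041 + 0.20922j, Y(Ω₂)=-0.33189 + 0.03907j
  term(m=+2) = -0.00001 - 0.00001j   from Y*(Ω₁)=-0.00378 - 0.00799j, Y(Ω₂)=0.00157 - 0.00037j
  term(m=+3) = -0.03152 - 0.13528j   from Y*(Ω₁)=0.04899 - 0.39743j, Y(Ω₂)=0.32566 - 0.11945j
  term(m=+4) = 0.01412 - 0.06361j   from Y*(Ω₁)=-0.28104 + 0.34250j, Y(Ω₂)=-0.13120 + 0.06644j
  term(m=+5) = -0.04781 + 0.06088j   from Y*(Ω₁)=0.25114 - 0.08299j, Y(Ω₂)=-0.24384 + 0.16183j
  term(m=+6) = -0.03924 + 0.01934j   from Y*(Ω₁)=-0.09669 - 0.02421j, Y(Ω₂)=0.33481 - 0.28379j
  term(m=+7) = -0.00563 + 0.00006j   from Y*(Ω₁)=0.01535 + 0.01611j, Y(Ω₂)=-0.17270 + 0.18520j
Σ over m = -0.46049 - 0.00000j; ×(4π/15) → -0.38578 - 0.00000j. Real part: -0.385781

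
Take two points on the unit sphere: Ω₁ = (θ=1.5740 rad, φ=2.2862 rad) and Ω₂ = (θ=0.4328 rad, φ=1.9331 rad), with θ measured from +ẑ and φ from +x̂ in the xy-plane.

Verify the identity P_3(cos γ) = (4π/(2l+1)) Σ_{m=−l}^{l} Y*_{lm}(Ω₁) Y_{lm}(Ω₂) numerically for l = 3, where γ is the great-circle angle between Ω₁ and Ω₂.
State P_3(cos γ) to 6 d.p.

Addition theorem: P_3(cos γ) = (4π/7) Σ_m Y*_{lm}(Ω₁) Y_{lm}(Ω₂), m = −3…3:
  term(m=-3) = 0.00629 + 0.01120j   from Y*(Ω₁)=0.35003 + 0.22704j, Y(Ω₂)=0.02725 + 0.01432j
  term(m=-2) = -0.00041 - 0.00035j   from Y*(Ω₁)=0.00046 + 0.00324j, Y(Ω₂)=-0.12220 + 0.10818j
  term(m=-1) = -0.12825 - 0.04727j   from Y*(Ω₁)=0.21197 - 0.24393j, Y(Ω₂)=-0.14991 - 0.39551j
  term(m=+0) = 0.00136 + 0.00000j   from Y*(Ω₁)=0.00359 + 0.00000j, Y(Ω₂)=0.37957 + 0.00000j
  term(m=+1) = -0.12825 + 0.04727j   from Y*(Ω₁)=-0.21197 - 0.24393j, Y(Ω₂)=0.14991 - 0.39551j
  term(m=+2) = -0.00041 + 0.00035j   from Y*(Ω₁)=0.00046 - 0.00324j, Y(Ω₂)=-0.12220 - 0.10818j
  term(m=+3) = 0.00629 - 0.01120j   from Y*(Ω₁)=-0.35003 + 0.22704j, Y(Ω₂)=-0.02725 + 0.01432j
Accumulated sum -0.24339 + 0.00000j; after 4π/(2l+1) scaling, -0.43693 + 0.00000j ⇒ P_3 = -0.436927

-0.436927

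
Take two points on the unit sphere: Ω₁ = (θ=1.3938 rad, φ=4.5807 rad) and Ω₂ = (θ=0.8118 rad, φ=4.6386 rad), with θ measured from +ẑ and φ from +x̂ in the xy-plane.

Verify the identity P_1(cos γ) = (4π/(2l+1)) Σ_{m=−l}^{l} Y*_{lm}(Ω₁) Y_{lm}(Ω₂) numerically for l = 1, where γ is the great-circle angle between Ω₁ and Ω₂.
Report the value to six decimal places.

Term-by-term m-sum for l=1 (normalisation 4π/3 = 4.188790):
  term(m=-1) = +0.085108-0.004933i   from Y*(Ω₁)=-0.044658-0.337152i, Y(Ω₂)=-0.018480+0.249983i
  term(m=+0) = +0.028928+0.000000i   from Y*(Ω₁)=+0.086030-0.000000i, Y(Ω₂)=+0.336253+0.000000i
  term(m=+1) = +0.085108+0.004933i   from Y*(Ω₁)=+0.044658-0.337152i, Y(Ω₂)=+0.018480+0.249983i
Total Σ_m = +0.199143+0.000000i. Multiply by 4.188790: +0.834168+0.000000i. P_1(cos γ) = 0.834168

0.834168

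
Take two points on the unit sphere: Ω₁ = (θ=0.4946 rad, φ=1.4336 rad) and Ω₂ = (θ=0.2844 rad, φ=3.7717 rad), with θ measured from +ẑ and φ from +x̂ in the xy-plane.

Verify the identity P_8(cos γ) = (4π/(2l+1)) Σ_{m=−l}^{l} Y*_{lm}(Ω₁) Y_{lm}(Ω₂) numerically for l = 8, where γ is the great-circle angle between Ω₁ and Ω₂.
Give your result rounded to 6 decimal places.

Term-by-term m-sum for l=8 (normalisation 4π/17 = 0.739198):
  term(m=-8) = (0.000000, 0.000000)   from Y*(Ω₁)=(0.000605, -0.001183), Y(Ω₂)=(0.000006, 0.000019)
  term(m=-7) = (-0.000002, 0.000002)   from Y*(Ω₁)=(-0.008074, -0.005648), Y(Ω₂)=(0.000080, -0.000259)
  term(m=-6) = (0.000012, -0.000107)   from Y*(Ω₁)=(-0.031092, 0.033534), Y(Ω₂)=(-0.001890, 0.001404)
  term(m=-5) = (0.001398, 0.001677)   from Y*(Ω₁)=(0.094179, 0.115048), Y(Ω₂)=(0.014684, -0.000131)
  term(m=-4) = (-0.022986, -0.001667)   from Y*(Ω₁)=(0.291104, -0.177991), Y(Ω₂)=(-0.054927, -0.039310)
  term(m=-3) = (0.086250, -0.077360)   from Y*(Ω₁)=(-0.206037, -0.471997), Y(Ω₂)=(0.070666, 0.213581)
  term(m=-2) = (-0.006928, 0.191354)   from Y*(Ω₁)=(-0.365724, 0.102949), Y(Ω₂)=(0.154021, -0.479862)
  term(m=-1) = (0.068661, 0.071191)   from Y*(Ω₁)=(-0.022329, -0.161733), Y(Ω₂)=(-0.489461, 0.356954)
  term(m=+0) = (0.003777, 0.000000)   from Y*(Ω₁)=(-0.445979, -0.000000), Y(Ω₂)=(-0.008470, 0.000000)
  term(m=+1) = (0.068661, -0.071191)   from Y*(Ω₁)=(0.022329, -0.161733), Y(Ω₂)=(0.489461, 0.356954)
  term(m=+2) = (-0.006928, -0.191354)   from Y*(Ω₁)=(-0.365724, -0.102949), Y(Ω₂)=(0.154021, 0.479862)
  term(m=+3) = (0.086250, 0.077360)   from Y*(Ω₁)=(0.206037, -0.471997), Y(Ω₂)=(-0.070666, 0.213581)
  term(m=+4) = (-0.022986, 0.001667)   from Y*(Ω₁)=(0.291104, 0.177991), Y(Ω₂)=(-0.054927, 0.039310)
  term(m=+5) = (0.001398, -0.001677)   from Y*(Ω₁)=(-0.094179, 0.115048), Y(Ω₂)=(-0.014684, -0.000131)
  term(m=+6) = (0.000012, 0.000107)   from Y*(Ω₁)=(-0.031092, -0.033534), Y(Ω₂)=(-0.001890, -0.001404)
  term(m=+7) = (-0.000002, -0.000002)   from Y*(Ω₁)=(0.008074, -0.005648), Y(Ω₂)=(-0.000080, -0.000259)
  term(m=+8) = (0.000000, -0.000000)   from Y*(Ω₁)=(0.000605, 0.001183), Y(Ω₂)=(0.000006, -0.000019)
Total Σ_m = (0.256585, -0.000000). Multiply by 0.739198: (0.189667, -0.000000). P_8(cos γ) = 0.189667

0.189667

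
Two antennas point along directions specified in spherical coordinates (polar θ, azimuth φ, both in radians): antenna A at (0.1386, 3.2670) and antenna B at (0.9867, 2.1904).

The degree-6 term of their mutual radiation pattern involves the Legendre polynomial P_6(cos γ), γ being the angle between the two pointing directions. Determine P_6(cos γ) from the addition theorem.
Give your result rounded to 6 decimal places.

0.170113

Addition theorem: P_6(cos γ) = (4π/13) Σ_m Y*_{lm}(Ω₁) Y_{lm}(Ω₂), m = −6…6:
  m=-6: (0.000002, 0.000002) × (0.136537, -0.088682) = (0.000001, 0.000000)  (running Σ = (0.000001, 0.000000))
  m=-5: (-0.000068, -0.000049) × (-0.016240, 0.372463) = (0.000019, -0.000024)  (running Σ = (0.000020, -0.000024))
  m=-4: (0.001116, 0.000612) × (-0.319300, -0.249440) = (-0.000204, -0.000474)  (running Σ = (-0.000184, -0.000498))
  m=-3: (-0.012326, -0.004869) × (0.068983, -0.020436) = (-0.000950, -0.000084)  (running Σ = (-0.001134, -0.000582))
  m=-2: (0.090909, 0.023292) × (0.104930, -0.304762) = (0.016638, -0.025262)  (running Σ = (0.015504, -0.025844))
  m=-1: (-0.409671, -0.051647) × (0.117890, 0.165272) = (-0.039760, -0.073796)  (running Σ = (-0.024256, -0.099639))
  m=0: (0.821915, -0.000000) × (0.273138, 0.000000) = (0.224496, 0.000000)  (running Σ = (0.200240, -0.099639))
  m=1: (0.409671, -0.051647) × (-0.117890, 0.165272) = (-0.039760, 0.073796)  (running Σ = (0.160479, -0.025844))
  m=2: (0.090909, -0.023292) × (0.104930, 0.304762) = (0.016638, 0.025262)  (running Σ = (0.177117, -0.000582))
  m=3: (0.012326, -0.004869) × (-0.068983, -0.020436) = (-0.000950, 0.000084)  (running Σ = (0.176167, -0.000498))
  m=4: (0.001116, -0.000612) × (-0.319300, 0.249440) = (-0.000204, 0.000474)  (running Σ = (0.175963, -0.000024))
  m=5: (0.000068, -0.000049) × (0.016240, 0.372463) = (0.000019, 0.000024)  (running Σ = (0.175983, 0.000000))
  m=6: (0.000002, -0.000002) × (0.136537, 0.088682) = (0.000001, -0.000000)  (running Σ = (0.175983, -0.000000))
Total Σ_m = (0.175983, -0.000000). Multiply by 0.966644: (0.170113, -0.000000). P_6(cos γ) = 0.170113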